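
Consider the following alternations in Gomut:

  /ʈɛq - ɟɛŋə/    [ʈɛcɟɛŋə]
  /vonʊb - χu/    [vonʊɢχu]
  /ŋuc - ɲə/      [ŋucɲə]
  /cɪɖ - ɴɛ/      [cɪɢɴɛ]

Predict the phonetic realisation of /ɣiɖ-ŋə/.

The data show regressive place assimilation: /q/ → [c] before /ɟ/; /b/ → [ɢ] before /χ/; /ɖ/ → [ɢ] before /ɴ/. In each pair only place changes, matching the following consonant, while manner and voice stay constant.
Nothing changes in [ŋucɲə]: there the adjacent consonants already agree in place (/c/ and /ɲ/ are both palatal), so this form is consistent with the same rule.
The rule targets /ɖ/ (voiced retroflex stop), which sits before the trigger /ŋ/ (velar).
Changing only its place to velar gives [g] — the voiced velar stop.

[ɣigŋə]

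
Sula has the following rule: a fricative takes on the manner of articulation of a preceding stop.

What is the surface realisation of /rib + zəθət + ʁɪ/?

[ribdəθətɢɪ]

/z/ is a voiced alveolar fricative. The preceding trigger /b/ is a stop, so /z/ must become a stop as well.
Changing only its manner to stop gives [d] — the voiced alveolar stop.
The same rule applies at the second boundary: /ʁ/ → [ɢ] next to /t/.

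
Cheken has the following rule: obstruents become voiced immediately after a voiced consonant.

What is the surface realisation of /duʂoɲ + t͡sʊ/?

[duʂoɲd͡zʊ]

/t͡s/ is a voiceless alveolar affricate. The preceding trigger /ɲ/ is voiced, so /t͡s/ must become voiced as well.
A voiced alveolar affricate is [d͡z], so the surface segment is [d͡z].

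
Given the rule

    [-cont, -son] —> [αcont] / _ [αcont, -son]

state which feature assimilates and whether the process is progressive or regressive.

regressive manner assimilation

The rule copies [cont] (continuancy) from the environment onto the target stops; since [±cont] encodes the stop/fricative manner contrast, the assimilating dimension is manner.
The conditioning segment sits to the right of the focus bar, meaning the trigger follows the segment that changes — regressive assimilation.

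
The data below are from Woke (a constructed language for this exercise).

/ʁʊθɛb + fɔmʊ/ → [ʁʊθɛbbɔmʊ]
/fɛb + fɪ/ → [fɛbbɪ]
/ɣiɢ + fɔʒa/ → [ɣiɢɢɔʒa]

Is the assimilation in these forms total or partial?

total assimilation

Underlying /f/ is realised as [b] next to /b/; /b/ itself does not change.
The output [b] is identical to the trigger /b/ — every feature (place, manner, voicing) has been copied — so this is total assimilation.
The other form behaves the same way: /f/ → [ɢ] after /ɢ/ — in each case the output is a copy of the preceding consonant.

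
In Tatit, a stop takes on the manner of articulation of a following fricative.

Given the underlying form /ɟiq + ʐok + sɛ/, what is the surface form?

/q/ is a voiceless uvular stop. The following trigger /ʐ/ is a fricative, so /q/ must become a fricative as well.
The voiceless uvular fricative is [χ], so /q/ → [χ].
At the second juncture, /k/ likewise becomes [x] adjacent to /s/.

[ɟiχʐoxsɛ]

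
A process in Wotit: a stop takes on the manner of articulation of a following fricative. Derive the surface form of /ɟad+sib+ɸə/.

The rule targets /d/ (voiced alveolar stop), which sits before the trigger /s/ (fricative).
The voiced alveolar fricative is [z], so /d/ → [z].
At the second juncture, /b/ likewise becomes [β] adjacent to /ɸ/.

[ɟazsiβɸə]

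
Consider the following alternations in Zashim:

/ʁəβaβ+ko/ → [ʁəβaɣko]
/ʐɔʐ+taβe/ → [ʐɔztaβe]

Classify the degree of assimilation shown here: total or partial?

partial assimilation

Comparing underlying and surface forms, /β/ → [ɣ] is the alternation; the neighbouring /k/ is constant.
The change bilabial → velar matches the place of the following /k/, identifying this as place assimilation.
Manner and voice are unchanged, so the assimilation is partial, not total.
Checking the remaining alternation: /ʐ/ → [z] before /t/ (retroflex → alveolar, matching alveolar) — only place changes, and always toward the following segment.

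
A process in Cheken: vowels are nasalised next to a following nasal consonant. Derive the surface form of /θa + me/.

The vowel /a/ is adjacent to the following nasal /m/, so it acquires [+nasal] and surfaces as [ã].

[θãme]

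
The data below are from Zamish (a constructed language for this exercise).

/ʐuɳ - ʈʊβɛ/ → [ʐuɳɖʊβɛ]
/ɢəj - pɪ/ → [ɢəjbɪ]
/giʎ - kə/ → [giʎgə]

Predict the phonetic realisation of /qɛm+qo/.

The data show progressive voicing assimilation: /ʈ/ → [ɖ] after /ɳ/; /p/ → [b] after /j/; /k/ → [g] after /ʎ/. In each pair only voicing changes, matching the preceding consonant, while place and manner stay constant.
The rule targets /q/ (voiceless uvular stop), which sits after the trigger /m/ (voiced).
A voiced uvular stop is [ɢ], so the surface segment is [ɢ].

[qɛmɢo]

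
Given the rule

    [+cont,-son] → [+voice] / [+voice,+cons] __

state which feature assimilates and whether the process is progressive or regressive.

progressive voicing assimilation

The target ([+cont,-son], fricatives) acquires [+voice] next to a voiced consonant ([+voice,+cons]) — it takes on the voicing of its neighbour, so the feature that spreads is voicing.
Since the environment is written before the underscore, the trigger precedes the target; the direction is progressive.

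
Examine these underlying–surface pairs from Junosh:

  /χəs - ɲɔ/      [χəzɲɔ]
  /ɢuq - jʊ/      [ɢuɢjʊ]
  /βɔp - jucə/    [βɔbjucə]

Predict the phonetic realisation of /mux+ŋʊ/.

[muɣŋʊ]

The data show regressive voicing assimilation: /s/ → [z] before /ɲ/; /q/ → [ɢ] before /j/; /p/ → [b] before /j/. In each pair only voicing changes, matching the following consonant, while place and manner stay constant.
/x/ is a voiceless velar fricative. The following trigger /ŋ/ is voiced, so /x/ must become voiced as well.
A voiced velar fricative is [ɣ], so the surface segment is [ɣ].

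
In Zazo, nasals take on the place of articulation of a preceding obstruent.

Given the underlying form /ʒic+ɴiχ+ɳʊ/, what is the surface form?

[ʒicɲiχɴʊ]

The rule targets /ɴ/ (voiced uvular nasal), which sits after the trigger /c/ (palatal).
Changing only its place to palatal gives [ɲ] — the voiced palatal nasal.
At the second juncture, /ɳ/ likewise becomes [ɴ] adjacent to /χ/.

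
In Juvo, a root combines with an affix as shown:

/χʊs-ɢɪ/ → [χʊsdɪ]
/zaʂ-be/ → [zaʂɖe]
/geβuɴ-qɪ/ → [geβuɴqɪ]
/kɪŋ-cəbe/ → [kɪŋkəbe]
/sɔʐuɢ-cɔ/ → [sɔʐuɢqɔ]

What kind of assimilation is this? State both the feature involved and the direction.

The segment that alternates is /ɢ/, which surfaces as [d] when adjacent to /s/.
The change uvular → alveolar matches the place of the preceding /s/, identifying this as place assimilation.
Manner and voice are unchanged, so the assimilation is partial, not total.
The same holds elsewhere in the data: /b/ → [ɖ] after /ʂ/ (bilabial → retroflex, matching retroflex); /c/ → [k] after /ŋ/ (palatal → velar, matching velar); /c/ → [q] after /ɢ/ (palatal → uvular, matching uvular) — only place changes, and always toward the preceding segment.
No alternation appears in [geβuɴqɪ]: there the adjacent consonants already agree in place (/q/ and /ɴ/ are both uvular), so this form is consistent with the same rule.
Since the segment that changes follows the conditioning segment, the assimilation is progressive.

progressive place assimilation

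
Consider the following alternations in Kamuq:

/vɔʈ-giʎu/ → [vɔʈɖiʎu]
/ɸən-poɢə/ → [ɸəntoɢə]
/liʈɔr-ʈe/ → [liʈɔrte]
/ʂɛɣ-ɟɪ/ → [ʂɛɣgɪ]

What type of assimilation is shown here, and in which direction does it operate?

progressive place assimilation

Underlying /g/ is realised as [ɖ] next to /ʈ/; /ʈ/ itself does not change.
The change velar → retroflex matches the place of the preceding /ʈ/, identifying this as place assimilation.
Manner and voice are unchanged, so the assimilation is partial, not total.
The same holds elsewhere in the data: /p/ → [t] after /n/ (bilabial → alveolar, matching alveolar); /ʈ/ → [t] after /r/ (retroflex → alveolar, matching alveolar); /ɟ/ → [g] after /ɣ/ (palatal → velar, matching velar) — only place changes, and always toward the preceding segment.
The trigger is the preceding segment, so the direction is progressive (perseverative).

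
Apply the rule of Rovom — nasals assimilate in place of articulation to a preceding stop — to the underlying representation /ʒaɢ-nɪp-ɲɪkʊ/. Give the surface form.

/n/ is a voiced alveolar nasal. The preceding trigger /ɢ/ is uvular, so /n/ must become uvular as well.
Changing only its place to uvular gives [ɴ] — the voiced uvular nasal.
At the second juncture, /ɲ/ likewise becomes [m] adjacent to /p/.

[ʒaɢɴɪpmɪkʊ]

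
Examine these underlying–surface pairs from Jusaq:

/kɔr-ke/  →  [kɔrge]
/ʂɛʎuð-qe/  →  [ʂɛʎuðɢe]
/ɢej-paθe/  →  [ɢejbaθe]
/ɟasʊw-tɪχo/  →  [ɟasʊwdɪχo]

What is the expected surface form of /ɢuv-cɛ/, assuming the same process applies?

The data show progressive voicing assimilation: /k/ → [g] after /r/; /q/ → [ɢ] after /ð/; /p/ → [b] after /j/; /t/ → [d] after /w/. In each pair only voicing changes, matching the preceding consonant, while place and manner stay constant.
/c/ is a voiceless palatal stop. The preceding trigger /v/ is voiced, so /c/ must become voiced as well.
The voiced palatal stop is [ɟ], so /c/ → [ɟ].

[ɢuvɟɛ]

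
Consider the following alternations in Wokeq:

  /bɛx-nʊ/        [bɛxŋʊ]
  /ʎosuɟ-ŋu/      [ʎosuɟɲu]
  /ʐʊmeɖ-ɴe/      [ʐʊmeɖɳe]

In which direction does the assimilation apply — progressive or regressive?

Underlying /n/ is realised as [ŋ] next to /x/; /x/ itself does not change.
The change alveolar → velar matches the place of the preceding /x/, identifying this as place assimilation.
The same holds elsewhere in the data: /ŋ/ → [ɲ] after /ɟ/ (velar → palatal, matching palatal); /ɴ/ → [ɳ] after /ɖ/ (uvular → retroflex, matching retroflex) — only place changes, and always toward the preceding segment.
The trigger is the preceding segment, so the direction is progressive (perseverative).

progressive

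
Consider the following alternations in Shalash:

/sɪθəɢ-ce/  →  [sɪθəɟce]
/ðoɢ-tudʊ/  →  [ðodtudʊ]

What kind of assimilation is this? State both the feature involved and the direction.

Comparing underlying and surface forms, /ɢ/ → [ɟ] is the alternation; the neighbouring /c/ is constant.
The change uvular → palatal matches the place of the following /c/, identifying this as place assimilation.
Manner and voice are unchanged, so the assimilation is partial, not total.
Checking the remaining alternation: /ɢ/ → [d] before /t/ (uvular → alveolar, matching alveolar) — only place changes, and always toward the following segment.
The trigger is the following segment, so the direction is regressive (anticipatory).

regressive place assimilation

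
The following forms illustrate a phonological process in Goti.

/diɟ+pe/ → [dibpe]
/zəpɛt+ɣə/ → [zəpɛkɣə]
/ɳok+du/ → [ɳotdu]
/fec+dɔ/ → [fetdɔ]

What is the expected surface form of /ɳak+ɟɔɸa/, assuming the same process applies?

The data show regressive place assimilation: /ɟ/ → [b] before /p/; /t/ → [k] before /ɣ/; /k/ → [t] before /d/; /c/ → [t] before /d/. In each pair only place changes, matching the following consonant, while manner and voice stay constant.
/k/ is a voiceless velar stop. The following trigger /ɟ/ is palatal, so /k/ must become palatal as well.
Changing only its place to palatal gives [c] — the voiceless palatal stop.

[ɳacɟɔɸa]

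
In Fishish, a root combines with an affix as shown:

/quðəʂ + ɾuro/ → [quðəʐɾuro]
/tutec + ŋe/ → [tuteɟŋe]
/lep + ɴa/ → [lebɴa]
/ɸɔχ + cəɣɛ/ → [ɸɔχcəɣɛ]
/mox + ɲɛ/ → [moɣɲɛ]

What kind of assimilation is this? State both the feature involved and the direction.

Comparing underlying and surface forms, /ʂ/ → [ʐ] is the alternation; the neighbouring /ɾ/ is constant.
The change voiceless → voiced matches the voicing of the following /ɾ/, identifying this as voicing assimilation.
Place and manner are unchanged, so the assimilation is partial, not total.
The same holds elsewhere in the data: /c/ → [ɟ] before /ŋ/ (voiceless → voiced, matching voiced); /p/ → [b] before /ɴ/ (voiceless → voiced, matching voiced); /x/ → [ɣ] before /ɲ/ (voiceless → voiced, matching voiced) — only voicing changes, and always toward the following segment.
Nothing changes in [ɸɔχcəɣɛ]: there the adjacent consonants already agree in voicing (/χ/ and /c/ are both voiceless), so this form is consistent with the same rule.
The trigger is the following segment, so the direction is regressive (anticipatory).

regressive voicing assimilation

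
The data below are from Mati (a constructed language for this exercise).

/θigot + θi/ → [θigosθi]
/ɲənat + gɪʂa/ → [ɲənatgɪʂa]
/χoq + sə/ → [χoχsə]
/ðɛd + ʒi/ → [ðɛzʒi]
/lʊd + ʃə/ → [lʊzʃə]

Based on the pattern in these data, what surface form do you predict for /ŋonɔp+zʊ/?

[ŋonɔɸzʊ]

The data show regressive manner assimilation: /t/ → [s] before /θ/; /q/ → [χ] before /s/; /d/ → [z] before /ʒ/; /d/ → [z] before /ʃ/. In each pair only manner changes, matching the following consonant, while place and voice stay constant.
Nothing changes in [ɲənatgɪʂa]: there the adjacent consonants already agree in manner (/t/ and /g/ are both stops), so this form is consistent with the same rule.
/p/ is a voiceless bilabial stop. The following trigger /z/ is a fricative, so /p/ must become a fricative as well.
Changing only its manner to fricative gives [ɸ] — the voiceless bilabial fricative.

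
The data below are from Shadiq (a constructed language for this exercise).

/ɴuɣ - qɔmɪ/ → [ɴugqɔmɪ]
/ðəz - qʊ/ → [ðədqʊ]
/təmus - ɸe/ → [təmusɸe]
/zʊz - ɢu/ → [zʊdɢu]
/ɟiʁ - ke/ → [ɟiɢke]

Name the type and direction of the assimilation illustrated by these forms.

regressive manner assimilation

Comparing underlying and surface forms, /ɣ/ → [g] is the alternation; the neighbouring /q/ is constant.
The change fricative → stop matches the manner of the following /q/, identifying this as manner assimilation.
Place and voice are unchanged, so the assimilation is partial, not total.
Checking the remaining alternations: /z/ → [d] before /q/ (fricative → stop, matching a stop); /z/ → [d] before /ɢ/ (fricative → stop, matching a stop); /ʁ/ → [ɢ] before /k/ (fricative → stop, matching a stop) — only manner changes, and always toward the following segment.
No alternation appears in [təmusɸe]: there the adjacent consonants already agree in manner (/s/ and /ɸ/ are both fricatives), so this form is consistent with the same rule.
Since the segment that changes precedes the conditioning segment, the assimilation is regressive.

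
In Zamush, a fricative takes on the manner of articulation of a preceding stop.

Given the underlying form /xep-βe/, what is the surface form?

The rule targets /β/ (voiced bilabial fricative), which sits after the trigger /p/ (stop).
A voiced bilabial stop is [b], so the surface segment is [b].

[xepbe]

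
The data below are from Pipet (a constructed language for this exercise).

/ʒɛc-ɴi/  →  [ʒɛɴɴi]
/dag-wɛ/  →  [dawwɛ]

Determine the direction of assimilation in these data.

The segment that alternates is /c/, which surfaces as [ɴ] when adjacent to /ɴ/.
The output [ɴ] is identical to the trigger /ɴ/ — every feature (place, manner, voicing) has been copied — so this is total assimilation.
The remaining alternation confirms this: /g/ → [w] before /w/ — in each case the output is a copy of the following consonant.
Since the segment that changes precedes the conditioning segment, the assimilation is regressive.

regressive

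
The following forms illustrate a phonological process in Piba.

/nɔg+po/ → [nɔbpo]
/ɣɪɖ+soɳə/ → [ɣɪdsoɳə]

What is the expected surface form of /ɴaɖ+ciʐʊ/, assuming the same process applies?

[ɴaɟciʐʊ]

The data show regressive place assimilation: /g/ → [b] before /p/; /ɖ/ → [d] before /s/. In each pair only place changes, matching the following consonant, while manner and voice stay constant.
/ɖ/ is a voiced retroflex stop. The following trigger /c/ is palatal, so /ɖ/ must become palatal as well.
Changing only its place to palatal gives [ɟ] — the voiced palatal stop.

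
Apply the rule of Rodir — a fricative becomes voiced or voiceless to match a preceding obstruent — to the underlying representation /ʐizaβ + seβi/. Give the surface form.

[ʐizaβzeβi]

/s/ is a voiceless alveolar fricative. The preceding trigger /β/ is voiced, so /s/ must become voiced as well.
A voiced alveolar fricative is [z], so the surface segment is [z].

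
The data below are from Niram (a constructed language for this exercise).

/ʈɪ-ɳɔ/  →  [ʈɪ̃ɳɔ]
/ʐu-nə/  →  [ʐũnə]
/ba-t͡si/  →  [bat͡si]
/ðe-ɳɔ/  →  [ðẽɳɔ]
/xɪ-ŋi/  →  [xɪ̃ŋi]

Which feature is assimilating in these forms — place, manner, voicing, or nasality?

The vowel /ɪ/ surfaces as nasalised [ɪ̃] next to the following nasal /ɳ/ — it has acquired the [+nasal] feature of its neighbour.
The other forms show the same pattern: /u/ → [ũ] before /n/; /e/ → [ẽ] before /ɳ/; /ɪ/ → [ɪ̃] before /ŋ/ — each time a vowel is nasalised next to a following nasal.
No change occurs in [bat͡si] because the vowel at the boundary is adjacent to an oral consonant, not a nasal (/a/ next to /t͡s/).

nasality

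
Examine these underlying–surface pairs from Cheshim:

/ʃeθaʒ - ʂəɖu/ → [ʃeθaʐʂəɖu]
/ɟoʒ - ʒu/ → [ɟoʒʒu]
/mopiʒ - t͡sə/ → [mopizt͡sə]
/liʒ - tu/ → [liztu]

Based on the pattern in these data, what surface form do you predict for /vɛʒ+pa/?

[vɛβpa]

The data show regressive place assimilation: /ʒ/ → [ʐ] before /ʂ/; /ʒ/ → [z] before /t͡s/; /ʒ/ → [z] before /t/. In each pair only place changes, matching the following consonant, while manner and voice stay constant.
Nothing changes in [ɟoʒʒu]: there the adjacent consonants already agree in place (/ʒ/ and /ʒ/ are both postalveolar), so this form is consistent with the same rule.
/ʒ/ is a voiced postalveolar fricative. The following trigger /p/ is bilabial, so /ʒ/ must become bilabial as well.
Changing only its place to bilabial gives [β] — the voiced bilabial fricative.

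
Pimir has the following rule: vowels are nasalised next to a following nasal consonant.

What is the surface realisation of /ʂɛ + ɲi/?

/ɛ/ sits next to the nasal /ɲ/ and is therefore nasalised to [ɛ̃].

[ʂɛ̃ɲi]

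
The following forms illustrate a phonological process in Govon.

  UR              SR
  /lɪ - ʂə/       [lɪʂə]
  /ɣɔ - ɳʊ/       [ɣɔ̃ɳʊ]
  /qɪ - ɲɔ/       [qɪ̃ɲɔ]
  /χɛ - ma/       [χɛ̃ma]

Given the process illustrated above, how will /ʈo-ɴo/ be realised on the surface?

[ʈõɴo]

The data show regressive nasality assimilation (vowel nasalisation): /ɔ/ → [ɔ̃] before /ɳ/; /ɪ/ → [ɪ̃] before /ɲ/; /ɛ/ → [ɛ̃] before /m/ — a vowel is nasalised by an immediately following nasal consonant.
No change occurs in [lɪʂə] because the vowel at the boundary is adjacent to an oral consonant, not a nasal (/ɪ/ next to /ʂ/).
/o/ sits next to the nasal /ɴ/ and is therefore nasalised to [õ].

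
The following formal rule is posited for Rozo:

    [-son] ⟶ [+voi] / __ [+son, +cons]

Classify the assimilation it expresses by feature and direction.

The target ([-son], obstruents) acquires [+voi] next to a sonorant consonant ([+son, +cons]) — it takes on the voicing of its neighbour, so the feature that spreads is voicing.
Since the environment is written after the underscore, the trigger follows the target; the direction is regressive.

regressive voicing assimilation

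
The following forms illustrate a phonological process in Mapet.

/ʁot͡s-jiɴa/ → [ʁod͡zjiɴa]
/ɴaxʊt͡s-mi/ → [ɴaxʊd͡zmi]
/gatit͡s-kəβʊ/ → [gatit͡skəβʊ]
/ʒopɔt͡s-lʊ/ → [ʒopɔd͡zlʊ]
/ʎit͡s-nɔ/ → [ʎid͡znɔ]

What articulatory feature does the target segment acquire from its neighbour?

voicing

Underlying /t͡s/ is realised as [d͡z] next to /j/; /j/ itself does not change.
/t͡s/ is voiceless while /j/ is voiced; the output [d͡z] is voiced, matching the trigger — so the feature that spreads is voicing.
The same holds elsewhere in the data: /t͡s/ → [d͡z] before /m/ (voiceless → voiced, matching voiced); /t͡s/ → [d͡z] before /l/ (voiceless → voiced, matching voiced); /t͡s/ → [d͡z] before /n/ (voiceless → voiced, matching voiced) — only voicing changes, and always toward the following segment.
No alternation appears in [gatit͡skəβʊ]: there the adjacent consonants already agree in voicing (/t͡s/ and /k/ are both voiceless), so this form is consistent with the same rule.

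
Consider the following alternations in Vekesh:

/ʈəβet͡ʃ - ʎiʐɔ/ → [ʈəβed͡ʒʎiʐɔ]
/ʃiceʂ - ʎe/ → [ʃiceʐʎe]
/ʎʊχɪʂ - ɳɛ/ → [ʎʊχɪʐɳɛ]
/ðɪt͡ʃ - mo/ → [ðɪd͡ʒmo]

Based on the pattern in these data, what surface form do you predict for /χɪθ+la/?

[χɪðla]

The data show regressive voicing assimilation: /t͡ʃ/ → [d͡ʒ] before /ʎ/; /ʂ/ → [ʐ] before /ʎ/; /ʂ/ → [ʐ] before /ɳ/; /t͡ʃ/ → [d͡ʒ] before /m/. In each pair only voicing changes, matching the following consonant, while place and manner stay constant.
The rule targets /θ/ (voiceless dental fricative), which sits before the trigger /l/ (voiced).
Changing only its voicing to voiced gives [ð] — the voiced dental fricative.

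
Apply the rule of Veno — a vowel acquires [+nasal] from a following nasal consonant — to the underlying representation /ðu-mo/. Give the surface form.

[ðũmo]

The vowel /u/ is adjacent to the following nasal /m/, so it acquires [+nasal] and surfaces as [ũ].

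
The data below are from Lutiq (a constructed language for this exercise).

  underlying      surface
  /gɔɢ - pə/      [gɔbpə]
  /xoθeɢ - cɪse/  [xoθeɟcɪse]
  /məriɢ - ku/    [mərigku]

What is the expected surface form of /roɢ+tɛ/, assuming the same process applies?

[rodtɛ]

The data show regressive place assimilation: /ɢ/ → [b] before /p/; /ɢ/ → [ɟ] before /c/; /ɢ/ → [g] before /k/. In each pair only place changes, matching the following consonant, while manner and voice stay constant.
/ɢ/ is a voiced uvular stop. The following trigger /t/ is alveolar, so /ɢ/ must become alveolar as well.
The voiced alveolar stop is [d], so /ɢ/ → [d].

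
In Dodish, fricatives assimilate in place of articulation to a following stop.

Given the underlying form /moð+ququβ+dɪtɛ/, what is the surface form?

[moʁququzdɪtɛ]

The rule targets /ð/ (voiced dental fricative), which sits before the trigger /q/ (uvular).
The voiced uvular fricative is [ʁ], so /ð/ → [ʁ].
At the second juncture, /β/ likewise becomes [z] adjacent to /d/.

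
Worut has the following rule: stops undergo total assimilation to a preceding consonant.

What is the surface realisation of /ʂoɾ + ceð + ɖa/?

[ʂoɾɾeðða]

/c/ is the segment targeted by the rule; it sits immediately after /ɾ/, so it assimilates completely and surfaces as [ɾ].
The same rule applies at the second boundary: /ɖ/ → [ð] next to /ð/.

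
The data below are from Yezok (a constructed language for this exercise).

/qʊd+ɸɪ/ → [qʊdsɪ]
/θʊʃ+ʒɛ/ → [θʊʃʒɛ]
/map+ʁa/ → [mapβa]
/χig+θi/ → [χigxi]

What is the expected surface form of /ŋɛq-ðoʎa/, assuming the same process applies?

[ŋɛqʁoʎa]

The data show progressive place assimilation: /ɸ/ → [s] after /d/; /ʁ/ → [β] after /p/; /θ/ → [x] after /g/. In each pair only place changes, matching the preceding consonant, while manner and voice stay constant.
Nothing changes in [θʊʃʒɛ]: there the adjacent consonants already agree in place (/ʒ/ and /ʃ/ are both postalveolar), so this form is consistent with the same rule.
/ð/ is a voiced dental fricative. The preceding trigger /q/ is uvular, so /ð/ must become uvular as well.
Changing only its place to uvular gives [ʁ] — the voiced uvular fricative.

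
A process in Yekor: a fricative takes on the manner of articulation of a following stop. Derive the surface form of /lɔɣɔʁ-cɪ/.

[lɔɣɔɢcɪ]

The rule targets /ʁ/ (voiced uvular fricative), which sits before the trigger /c/ (stop).
A voiced uvular stop is [ɢ], so the surface segment is [ɢ].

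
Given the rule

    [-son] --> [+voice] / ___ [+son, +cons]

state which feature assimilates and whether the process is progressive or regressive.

The target ([-son], obstruents) acquires [+voice] next to a sonorant consonant ([+son, +cons]) — it takes on the voicing of its neighbour, so the feature that spreads is voicing.
Since the environment is written after the underscore, the trigger follows the target; the direction is regressive.

regressive voicing assimilation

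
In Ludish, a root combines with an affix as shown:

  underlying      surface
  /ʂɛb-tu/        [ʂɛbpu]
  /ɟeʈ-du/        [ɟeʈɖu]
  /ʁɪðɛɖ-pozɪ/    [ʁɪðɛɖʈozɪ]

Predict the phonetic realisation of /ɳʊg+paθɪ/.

[ɳʊgkaθɪ]

The data show progressive place assimilation: /t/ → [p] after /b/; /d/ → [ɖ] after /ʈ/; /p/ → [ʈ] after /ɖ/. In each pair only place changes, matching the preceding consonant, while manner and voice stay constant.
/p/ is a voiceless bilabial stop. The preceding trigger /g/ is velar, so /p/ must become velar as well.
Changing only its place to velar gives [k] — the voiceless velar stop.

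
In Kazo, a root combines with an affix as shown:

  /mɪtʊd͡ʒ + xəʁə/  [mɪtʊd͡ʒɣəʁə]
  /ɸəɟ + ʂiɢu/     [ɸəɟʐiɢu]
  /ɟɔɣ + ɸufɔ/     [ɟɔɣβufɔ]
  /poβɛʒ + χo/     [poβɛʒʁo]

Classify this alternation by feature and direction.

Comparing underlying and surface forms, /x/ → [ɣ] is the alternation; the neighbouring /d͡ʒ/ is constant.
The change voiceless → voiced matches the voicing of the preceding /d͡ʒ/, identifying this as voicing assimilation.
Place and manner are unchanged, so the assimilation is partial, not total.
Checking the remaining alternations: /ʂ/ → [ʐ] after /ɟ/ (voiceless → voiced, matching voiced); /ɸ/ → [β] after /ɣ/ (voiceless → voiced, matching voiced); /χ/ → [ʁ] after /ʒ/ (voiceless → voiced, matching voiced) — only voicing changes, and always toward the preceding segment.
Since the segment that changes follows the conditioning segment, the assimilation is progressive.

progressive voicing assimilation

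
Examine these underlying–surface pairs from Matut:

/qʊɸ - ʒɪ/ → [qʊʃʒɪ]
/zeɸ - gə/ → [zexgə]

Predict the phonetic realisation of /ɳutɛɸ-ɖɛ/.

The data show regressive place assimilation: /ɸ/ → [ʃ] before /ʒ/; /ɸ/ → [x] before /g/. In each pair only place changes, matching the following consonant, while manner and voice stay constant.
/ɸ/ is a voiceless bilabial fricative. The following trigger /ɖ/ is retroflex, so /ɸ/ must become retroflex as well.
Changing only its place to retroflex gives [ʂ] — the voiceless retroflex fricative.

[ɳutɛʂɖɛ]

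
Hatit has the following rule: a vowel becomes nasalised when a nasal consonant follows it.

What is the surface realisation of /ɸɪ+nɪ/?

/ɪ/ sits next to the nasal /n/ and is therefore nasalised to [ɪ̃].

[ɸɪ̃nɪ]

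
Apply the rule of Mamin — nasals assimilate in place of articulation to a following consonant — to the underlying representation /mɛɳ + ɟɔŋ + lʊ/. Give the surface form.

[mɛɲɟɔnlʊ]

The rule targets /ɳ/ (voiced retroflex nasal), which sits before the trigger /ɟ/ (palatal).
A voiced palatal nasal is [ɲ], so the surface segment is [ɲ].
At the second juncture, /ŋ/ likewise becomes [n] adjacent to /l/.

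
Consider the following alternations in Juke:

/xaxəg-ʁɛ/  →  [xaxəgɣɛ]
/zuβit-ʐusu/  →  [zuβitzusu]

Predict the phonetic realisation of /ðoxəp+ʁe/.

[ðoxəpβe]

The data show progressive place assimilation: /ʁ/ → [ɣ] after /g/; /ʐ/ → [z] after /t/. In each pair only place changes, matching the preceding consonant, while manner and voice stay constant.
The rule targets /ʁ/ (voiced uvular fricative), which sits after the trigger /p/ (bilabial).
Changing only its place to bilabial gives [β] — the voiced bilabial fricative.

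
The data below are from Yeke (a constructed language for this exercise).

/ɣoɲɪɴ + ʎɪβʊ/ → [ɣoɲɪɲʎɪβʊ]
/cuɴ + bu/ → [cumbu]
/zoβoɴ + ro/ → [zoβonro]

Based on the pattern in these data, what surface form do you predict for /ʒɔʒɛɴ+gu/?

The data show regressive place assimilation: /ɴ/ → [ɲ] before /ʎ/; /ɴ/ → [m] before /b/; /ɴ/ → [n] before /r/. In each pair only place changes, matching the following consonant, while manner and voice stay constant.
/ɴ/ is a voiced uvular nasal. The following trigger /g/ is velar, so /ɴ/ must become velar as well.
Changing only its place to velar gives [ŋ] — the voiced velar nasal.

[ʒɔʒɛŋgu]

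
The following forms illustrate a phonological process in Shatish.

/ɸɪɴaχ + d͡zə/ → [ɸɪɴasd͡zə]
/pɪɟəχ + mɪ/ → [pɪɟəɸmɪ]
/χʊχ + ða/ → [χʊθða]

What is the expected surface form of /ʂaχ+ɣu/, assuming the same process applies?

[ʂaxɣu]

The data show regressive place assimilation: /χ/ → [s] before /d͡z/; /χ/ → [ɸ] before /m/; /χ/ → [θ] before /ð/. In each pair only place changes, matching the following consonant, while manner and voice stay constant.
/χ/ is a voiceless uvular fricative. The following trigger /ɣ/ is velar, so /χ/ must become velar as well.
Changing only its place to velar gives [x] — the voiceless velar fricative.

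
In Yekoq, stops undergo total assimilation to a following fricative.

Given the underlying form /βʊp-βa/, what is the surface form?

[βʊββa]

/p/ is the segment targeted by the rule; it sits immediately before /β/, so it assimilates completely and surfaces as [β].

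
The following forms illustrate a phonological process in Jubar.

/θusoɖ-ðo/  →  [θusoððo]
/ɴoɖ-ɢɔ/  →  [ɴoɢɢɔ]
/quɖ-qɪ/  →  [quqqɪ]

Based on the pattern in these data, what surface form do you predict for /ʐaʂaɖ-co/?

[ʐaʂacco]

The data show regressive total assimilation (/ɖ/ → [ð] before /ð/; /ɖ/ → [ɢ] before /ɢ/; /ɖ/ → [q] before /q/): in every case the target segment becomes identical to its following neighbour, copying more than a single feature.
/ɖ/ is the segment targeted by the rule; it sits immediately before /c/, so it assimilates completely and surfaces as [c].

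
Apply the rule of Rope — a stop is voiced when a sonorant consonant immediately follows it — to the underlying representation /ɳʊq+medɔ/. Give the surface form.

The rule targets /q/ (voiceless uvular stop), which sits before the trigger /m/ (voiced).
The voiced uvular stop is [ɢ], so /q/ → [ɢ].

[ɳʊɢmedɔ]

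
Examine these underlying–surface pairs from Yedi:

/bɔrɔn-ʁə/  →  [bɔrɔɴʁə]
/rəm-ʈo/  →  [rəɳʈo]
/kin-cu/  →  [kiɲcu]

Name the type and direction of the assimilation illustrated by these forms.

Comparing underlying and surface forms, /n/ → [ɴ] is the alternation; the neighbouring /ʁ/ is constant.
The change alveolar → uvular matches the place of the following /ʁ/, identifying this as place assimilation.
Manner and voice are unchanged, so the assimilation is partial, not total.
Checking the remaining alternations: /m/ → [ɳ] before /ʈ/ (bilabial → retroflex, matching retroflex); /n/ → [ɲ] before /c/ (alveolar → palatal, matching palatal) — only place changes, and always toward the following segment.
Since the segment that changes precedes the conditioning segment, the assimilation is regressive.

regressive place assimilation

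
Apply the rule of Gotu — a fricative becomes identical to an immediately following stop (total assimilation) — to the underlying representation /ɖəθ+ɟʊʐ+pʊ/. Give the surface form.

/θ/ is the segment targeted by the rule; it sits immediately before /ɟ/, so it assimilates completely and surfaces as [ɟ].
At the second juncture, /ʐ/ likewise becomes [p] adjacent to /p/.

[ɖəɟɟʊppʊ]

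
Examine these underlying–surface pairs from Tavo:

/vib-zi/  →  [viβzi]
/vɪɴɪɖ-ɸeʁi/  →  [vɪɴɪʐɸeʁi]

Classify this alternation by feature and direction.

regressive manner assimilation

Underlying /b/ is realised as [β] next to /z/; /z/ itself does not change.
The change stop → fricative matches the manner of the following /z/, identifying this as manner assimilation.
Place and voice are unchanged, so the assimilation is partial, not total.
Checking the remaining alternation: /ɖ/ → [ʐ] before /ɸ/ (stop → fricative, matching a fricative) — only manner changes, and always toward the following segment.
The trigger is the following segment, so the direction is regressive (anticipatory).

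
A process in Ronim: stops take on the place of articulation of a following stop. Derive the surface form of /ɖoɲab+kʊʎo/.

[ɖoɲagkʊʎo]

/b/ is a voiced bilabial stop. The following trigger /k/ is velar, so /b/ must become velar as well.
The voiced velar stop is [g], so /b/ → [g].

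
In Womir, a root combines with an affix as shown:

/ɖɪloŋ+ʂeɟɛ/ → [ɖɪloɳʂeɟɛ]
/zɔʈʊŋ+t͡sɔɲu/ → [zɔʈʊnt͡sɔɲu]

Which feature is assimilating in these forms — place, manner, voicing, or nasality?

The segment that alternates is /ŋ/, which surfaces as [ɳ] when adjacent to /ʂ/.
The change velar → retroflex matches the place of the following /ʂ/, identifying this as place assimilation.
The same holds elsewhere in the data: /ŋ/ → [n] before /t͡s/ (velar → alveolar, matching alveolar) — only place changes, and always toward the following segment.

place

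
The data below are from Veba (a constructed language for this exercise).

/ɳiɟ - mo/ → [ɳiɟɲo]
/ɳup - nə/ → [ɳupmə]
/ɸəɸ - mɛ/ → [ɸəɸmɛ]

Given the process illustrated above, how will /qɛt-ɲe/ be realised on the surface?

The data show progressive place assimilation: /m/ → [ɲ] after /ɟ/; /n/ → [m] after /p/. In each pair only place changes, matching the preceding consonant, while manner and voice stay constant.
No alternation appears in [ɸəɸmɛ]: there the adjacent consonants already agree in place (/m/ and /ɸ/ are both bilabial), so this form is consistent with the same rule.
The rule targets /ɲ/ (voiced palatal nasal), which sits after the trigger /t/ (alveolar).
A voiced alveolar nasal is [n], so the surface segment is [n].

[qɛtne]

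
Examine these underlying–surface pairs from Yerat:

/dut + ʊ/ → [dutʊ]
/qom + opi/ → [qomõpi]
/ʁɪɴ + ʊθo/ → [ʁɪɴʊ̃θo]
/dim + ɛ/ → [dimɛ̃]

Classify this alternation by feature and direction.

The vowel /o/ surfaces as nasalised [õ] next to the preceding nasal /m/ — it has acquired the [+nasal] feature of its neighbour.
The other forms show the same pattern: /ʊ/ → [ʊ̃] after /ɴ/; /ɛ/ → [ɛ̃] after /m/ — each time a vowel is nasalised next to a preceding nasal.
No change occurs in [dutʊ] because the vowel at the boundary is adjacent to an oral consonant, not a nasal (/ʊ/ next to /t/).
Because the conditioning nasal is to the left of the vowel that changes, the process is progressive (perseverative).

progressive nasality assimilation (vowel nasalisation)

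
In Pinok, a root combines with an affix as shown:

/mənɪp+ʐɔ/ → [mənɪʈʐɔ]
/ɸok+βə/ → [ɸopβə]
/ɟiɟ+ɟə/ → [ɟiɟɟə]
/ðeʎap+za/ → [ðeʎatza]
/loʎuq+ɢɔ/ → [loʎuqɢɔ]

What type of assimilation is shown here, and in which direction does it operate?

regressive place assimilation

Comparing underlying and surface forms, /p/ → [ʈ] is the alternation; the neighbouring /ʐ/ is constant.
/p/ is bilabial while /ʐ/ is retroflex; the output [ʈ] is retroflex, matching the trigger — so the feature that spreads is place.
Manner and voice are unchanged, so the assimilation is partial, not total.
The same holds elsewhere in the data: /k/ → [p] before /β/ (velar → bilabial, matching bilabial); /p/ → [t] before /z/ (bilabial → alveolar, matching alveolar) — only place changes, and always toward the following segment.
No alternation appears in [ɟiɟɟə], [loʎuqɢɔ]: there the adjacent consonants already agree in place (/ɟ/ and /ɟ/ are both palatal; /q/ and /ɢ/ are both uvular), so these forms are consistent with the same rule.
The trigger is the following segment, so the direction is regressive (anticipatory).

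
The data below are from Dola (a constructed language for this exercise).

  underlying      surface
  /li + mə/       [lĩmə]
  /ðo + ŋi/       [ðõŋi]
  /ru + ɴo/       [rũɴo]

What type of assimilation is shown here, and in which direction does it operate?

regressive nasality assimilation (vowel nasalisation)

The vowel /i/ surfaces as nasalised [ĩ] next to the following nasal /m/ — it has acquired the [+nasal] feature of its neighbour.
Likewise in the remaining data: /o/ → [õ] before /ŋ/; /u/ → [ũ] before /ɴ/ — each time a vowel is nasalised next to a following nasal.
Because the conditioning nasal is to the right of the vowel that changes, the process is regressive (anticipatory).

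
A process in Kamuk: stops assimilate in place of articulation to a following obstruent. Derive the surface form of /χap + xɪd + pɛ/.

The rule targets /p/ (voiceless bilabial stop), which sits before the trigger /x/ (velar).
A voiceless velar stop is [k], so the surface segment is [k].
The same rule applies at the second boundary: /d/ → [b] next to /p/.

[χakxɪbpɛ]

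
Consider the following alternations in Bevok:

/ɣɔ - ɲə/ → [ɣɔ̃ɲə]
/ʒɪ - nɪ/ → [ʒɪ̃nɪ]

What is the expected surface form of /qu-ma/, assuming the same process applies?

[qũma]

The data show regressive nasality assimilation (vowel nasalisation): /ɔ/ → [ɔ̃] before /ɲ/; /ɪ/ → [ɪ̃] before /n/ — a vowel is nasalised by an immediately following nasal consonant.
The vowel /u/ is adjacent to the following nasal /m/, so it acquires [+nasal] and surfaces as [ũ].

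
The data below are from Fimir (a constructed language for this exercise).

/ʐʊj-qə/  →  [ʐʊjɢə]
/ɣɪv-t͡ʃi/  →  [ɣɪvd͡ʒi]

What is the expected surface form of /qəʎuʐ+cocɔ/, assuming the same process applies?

[qəʎuʐɟocɔ]

The data show progressive voicing assimilation: /q/ → [ɢ] after /j/; /t͡ʃ/ → [d͡ʒ] after /v/. In each pair only voicing changes, matching the preceding consonant, while place and manner stay constant.
/c/ is a voiceless palatal stop. The preceding trigger /ʐ/ is voiced, so /c/ must become voiced as well.
A voiced palatal stop is [ɟ], so the surface segment is [ɟ].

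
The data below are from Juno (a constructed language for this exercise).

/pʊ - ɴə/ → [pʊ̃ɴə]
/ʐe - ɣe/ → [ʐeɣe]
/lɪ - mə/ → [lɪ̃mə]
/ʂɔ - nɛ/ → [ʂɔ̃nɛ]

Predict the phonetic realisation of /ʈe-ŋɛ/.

[ʈẽŋɛ]

The data show regressive nasality assimilation (vowel nasalisation): /ʊ/ → [ʊ̃] before /ɴ/; /ɪ/ → [ɪ̃] before /m/; /ɔ/ → [ɔ̃] before /n/ — a vowel is nasalised by an immediately following nasal consonant.
No change occurs in [ʐeɣe] because the vowel at the boundary is adjacent to an oral consonant, not a nasal (/e/ next to /ɣ/).
/e/ sits next to the nasal /ŋ/ and is therefore nasalised to [ẽ].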